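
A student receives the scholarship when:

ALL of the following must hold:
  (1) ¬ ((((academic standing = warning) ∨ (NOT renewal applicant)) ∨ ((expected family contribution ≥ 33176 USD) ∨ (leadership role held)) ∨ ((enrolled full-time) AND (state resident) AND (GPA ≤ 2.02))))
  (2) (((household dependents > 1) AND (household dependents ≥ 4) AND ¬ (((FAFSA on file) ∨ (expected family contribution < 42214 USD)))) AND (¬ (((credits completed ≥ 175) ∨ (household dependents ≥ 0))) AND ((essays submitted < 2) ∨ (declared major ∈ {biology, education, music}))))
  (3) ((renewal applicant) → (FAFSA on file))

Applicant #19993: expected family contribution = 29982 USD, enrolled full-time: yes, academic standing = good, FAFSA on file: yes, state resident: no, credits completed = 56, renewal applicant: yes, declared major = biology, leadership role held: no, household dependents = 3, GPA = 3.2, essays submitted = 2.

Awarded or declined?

Atomic conditions:
  academic standing = warning: good == warning is false
  NOT renewal applicant: yes → false
  expected family contribution ≥ 33176 USD: 29982 ≥ 33176 is false
  leadership role held: no → false
  enrolled full-time: yes → true
  state resident: no → false
  GPA ≤ 2.02: 3.2 ≤ 2.02 is false
  household dependents > 1: 3 > 1 is true
  household dependents ≥ 4: 3 ≥ 4 is false
  FAFSA on file: yes → true
  expected family contribution < 42214 USD: 29982 < 42214 is true
  credits completed ≥ 175: 56 ≥ 175 is false
  household dependents ≥ 0: 3 ≥ 0 is true
  essays submitted < 2: 2 < 2 is false
  declared major ∈ {biology, education, music}: biology is in the set → true
  renewal applicant: yes → true
Combine:
[1.1.1] false OR false = false
[1.1.2] false OR false = false
[1.1.3] true AND false AND false = false
[1.1] false OR false OR false = false
[1] NOT false = true
[2.1.3.1] true OR true = true
[2.1.3] NOT true = false
[2.1] true AND false AND false = false
[2.2.1.1] false OR true = true
[2.2.1] NOT true = false
[2.2.2] false OR true = true
[2.2] false AND true = false
[2] false AND false = false
[3] true → true = true
[root] true AND false AND true = false
Overall: false → declined

Declined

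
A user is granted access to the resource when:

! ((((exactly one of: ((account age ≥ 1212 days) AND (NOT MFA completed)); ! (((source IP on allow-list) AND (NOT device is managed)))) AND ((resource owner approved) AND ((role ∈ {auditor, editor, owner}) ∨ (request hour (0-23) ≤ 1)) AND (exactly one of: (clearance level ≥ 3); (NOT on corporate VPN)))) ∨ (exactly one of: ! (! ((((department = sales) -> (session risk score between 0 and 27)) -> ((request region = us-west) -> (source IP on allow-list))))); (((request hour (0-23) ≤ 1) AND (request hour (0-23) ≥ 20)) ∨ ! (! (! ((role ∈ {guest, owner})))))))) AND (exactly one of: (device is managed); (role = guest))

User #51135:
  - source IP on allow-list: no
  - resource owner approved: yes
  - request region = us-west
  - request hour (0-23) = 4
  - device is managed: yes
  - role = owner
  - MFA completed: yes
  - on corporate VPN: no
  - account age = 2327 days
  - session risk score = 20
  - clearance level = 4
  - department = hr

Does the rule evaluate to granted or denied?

Granted

Atomic conditions:
  account age ≥ 1212 days: 2327 ≥ 1212 is true
  NOT MFA completed: yes → false
  source IP on allow-list: no → false
  NOT device is managed: yes → false
  resource owner approved: yes → true
  role ∈ {auditor, editor, owner}: owner is in the set → true
  request hour (0-23) ≤ 1: 4 ≤ 1 is false
  clearance level ≥ 3: 4 ≥ 3 is true
  NOT on corporate VPN: no → true
  department = sales: hr == sales is false
  session risk score between 0 and 27: 20 in [0, 27] is true
  request region = us-west: us-west == us-west is true
  request hour (0-23) ≥ 20: 4 ≥ 20 is false
  role ∈ {guest, owner}: owner is in the set → true
  device is managed: yes → true
  role = guest: owner == guest is false
Combine:
[1.1.1.1.1] true AND false = false
[1.1.1.1.2.1] false AND false = false
[1.1.1.1.2] NOT false = true
[1.1.1.1] exactly-one(false, true) = true
[1.1.1.2.2] true OR false = true
[1.1.1.2.3] exactly-one(true, true) = false
[1.1.1.2] true AND true AND false = false
[1.1.1] true AND false = false
[1.1.2.1.1.1.1] false → true (antecedent false ⇒ implication holds) = true
[1.1.2.1.1.1.2] true → false = false
[1.1.2.1.1.1] true → false = false
[1.1.2.1.1] NOT false = true
[1.1.2.1] NOT true = false
[1.1.2.2.1] false AND false = false
[1.1.2.2.2.1.1] NOT true = false
[1.1.2.2.2.1] NOT false = true
[1.1.2.2.2] NOT true = false
[1.1.2.2] false OR false = false
[1.1.2] exactly-one(false, false) = false
[1.1] false OR false = false
[1] NOT false = true
[2] exactly-one(true, false) = true
[root] true AND true = true
Overall: true → granted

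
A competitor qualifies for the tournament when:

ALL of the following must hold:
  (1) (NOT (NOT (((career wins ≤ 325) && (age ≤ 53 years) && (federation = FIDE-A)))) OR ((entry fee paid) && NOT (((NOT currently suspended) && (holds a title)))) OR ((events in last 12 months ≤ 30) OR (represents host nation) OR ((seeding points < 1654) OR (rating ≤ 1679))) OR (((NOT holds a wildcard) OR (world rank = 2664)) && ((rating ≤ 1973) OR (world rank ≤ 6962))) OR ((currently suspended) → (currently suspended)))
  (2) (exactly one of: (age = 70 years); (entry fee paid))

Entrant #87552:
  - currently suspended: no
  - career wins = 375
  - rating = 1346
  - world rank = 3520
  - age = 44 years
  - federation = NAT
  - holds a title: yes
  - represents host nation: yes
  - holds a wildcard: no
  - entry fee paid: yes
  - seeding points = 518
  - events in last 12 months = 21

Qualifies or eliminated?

Atomic conditions:
  career wins ≤ 325: 375 ≤ 325 is false
  age ≤ 53 years: 44 ≤ 53 is true
  federation = FIDE-A: NAT == FIDE-A is false
  entry fee paid: yes → true
  NOT currently suspended: no → true
  holds a title: yes → true
  events in last 12 months ≤ 30: 21 ≤ 30 is true
  represents host nation: yes → true
  seeding points < 1654: 518 < 1654 is true
  rating ≤ 1679: 1346 ≤ 1679 is true
  NOT holds a wildcard: no → true
  world rank = 2664: 3520 == 2664 is false
  rating ≤ 1973: 1346 ≤ 1973 is true
  world rank ≤ 6962: 3520 ≤ 6962 is true
  currently suspended: no → false
  age = 70 years: 44 == 70 is false
Combine:
[1.1.1.1] false AND true AND false = false
[1.1.1] NOT false = true
[1.1] NOT true = false
[1.2.2.1] true AND true = true
[1.2.2] NOT true = false
[1.2] true AND false = false
[1.3.3] true OR true = true
[1.3] true OR true OR true = true
[1.4.1] true OR false = true
[1.4.2] true OR true = true
[1.4] true AND true = true
[1.5] false → false (antecedent false ⇒ implication holds) = true
[1] false OR false OR true OR true OR true = true
[2] exactly-one(false, true) = true
[root] true AND true = true
Overall: true → qualifies

Qualifies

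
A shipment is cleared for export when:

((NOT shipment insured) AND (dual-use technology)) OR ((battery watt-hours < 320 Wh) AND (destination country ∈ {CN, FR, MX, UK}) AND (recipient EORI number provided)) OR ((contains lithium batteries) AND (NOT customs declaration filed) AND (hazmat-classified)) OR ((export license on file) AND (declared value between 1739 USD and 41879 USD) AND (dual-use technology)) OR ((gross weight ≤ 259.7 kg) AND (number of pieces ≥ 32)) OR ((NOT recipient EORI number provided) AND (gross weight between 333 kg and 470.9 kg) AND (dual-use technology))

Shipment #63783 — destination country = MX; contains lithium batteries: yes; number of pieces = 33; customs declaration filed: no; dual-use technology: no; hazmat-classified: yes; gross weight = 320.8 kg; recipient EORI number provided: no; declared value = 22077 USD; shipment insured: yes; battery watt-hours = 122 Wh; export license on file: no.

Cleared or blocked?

Atomic conditions:
  NOT shipment insured: yes → false
  dual-use technology: no → false
  battery watt-hours < 320 Wh: 122 < 320 is true
  destination country ∈ {CN, FR, MX, UK}: MX is in the set → true
  recipient EORI number provided: no → false
  contains lithium batteries: yes → true
  NOT customs declaration filed: no → true
  hazmat-classified: yes → true
  export license on file: no → false
  declared value between 1739 USD and 41879 USD: 22077 in [1739, 41879] is true
  gross weight ≤ 259.7 kg: 320.8 ≤ 259.7 is false
  number of pieces ≥ 32: 33 ≥ 32 is true
  NOT recipient EORI number provided: no → true
  gross weight between 333 kg and 470.9 kg: 320.8 in [333, 470.9] is false
Combine:
[1] false AND false = false
[2] true AND true AND false = false
[3] true AND true AND true = true
[4] false AND true AND false = false
[5] false AND true = false
[6] true AND false AND false = false
[root] false OR false OR true OR false OR false OR false = true
Overall: true → cleared

Cleared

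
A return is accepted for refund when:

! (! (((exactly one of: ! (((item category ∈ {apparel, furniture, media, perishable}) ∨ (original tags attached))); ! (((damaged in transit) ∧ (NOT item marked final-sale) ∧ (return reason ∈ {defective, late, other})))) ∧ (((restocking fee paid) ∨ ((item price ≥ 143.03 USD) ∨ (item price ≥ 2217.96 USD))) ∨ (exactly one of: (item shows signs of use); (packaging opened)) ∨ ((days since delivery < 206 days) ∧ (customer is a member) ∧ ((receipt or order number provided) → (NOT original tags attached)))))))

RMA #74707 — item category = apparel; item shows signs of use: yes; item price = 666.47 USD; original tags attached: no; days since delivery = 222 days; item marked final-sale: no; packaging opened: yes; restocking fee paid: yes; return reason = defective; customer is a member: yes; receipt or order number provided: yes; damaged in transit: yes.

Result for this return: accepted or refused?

Refused

Atomic conditions:
  item category ∈ {apparel, furniture, media, perishable}: apparel is in the set → true
  original tags attached: no → false
  damaged in transit: yes → true
  NOT item marked final-sale: no → true
  return reason ∈ {defective, late, other}: defective is in the set → true
  restocking fee paid: yes → true
  item price ≥ 143.03 USD: 666.47 ≥ 143.03 is true
  item price ≥ 2217.96 USD: 666.47 ≥ 2217.96 is false
  item shows signs of use: yes → true
  packaging opened: yes → true
  days since delivery < 206 days: 222 < 206 is false
  customer is a member: yes → true
  receipt or order number provided: yes → true
  NOT original tags attached: no → true
Combine:
[1.1.1.1.1] true OR false = true
[1.1.1.1] NOT true = false
[1.1.1.2.1] true AND true AND true = true
[1.1.1.2] NOT true = false
[1.1.1] exactly-one(false, false) = false
[1.1.2.1.2] true OR false = true
[1.1.2.1] true OR true = true
[1.1.2.2] exactly-one(true, true) = false
[1.1.2.3.3] true → true = true
[1.1.2.3] false AND true AND true = false
[1.1.2] true OR false OR false = true
[1.1] false AND true = false
[1] NOT false = true
[root] NOT true = false
Overall: false → refused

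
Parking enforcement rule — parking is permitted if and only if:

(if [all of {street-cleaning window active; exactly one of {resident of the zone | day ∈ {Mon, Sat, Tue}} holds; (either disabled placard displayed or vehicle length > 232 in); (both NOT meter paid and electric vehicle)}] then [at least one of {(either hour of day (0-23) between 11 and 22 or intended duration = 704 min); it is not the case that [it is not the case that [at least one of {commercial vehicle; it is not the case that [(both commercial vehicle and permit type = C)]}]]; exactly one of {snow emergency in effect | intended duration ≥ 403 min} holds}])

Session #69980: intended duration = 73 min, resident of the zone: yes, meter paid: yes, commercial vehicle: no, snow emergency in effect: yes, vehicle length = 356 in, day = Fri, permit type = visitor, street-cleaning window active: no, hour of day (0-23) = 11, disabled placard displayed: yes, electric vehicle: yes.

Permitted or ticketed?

Atomic conditions:
  street-cleaning window active: no → false
  resident of the zone: yes → true
  day ∈ {Mon, Sat, Tue}: Fri is not in the set → false
  disabled placard displayed: yes → true
  vehicle length > 232 in: 356 > 232 is true
  NOT meter paid: yes → false
  electric vehicle: yes → true
  hour of day (0-23) between 11 and 22: 11 in [11, 22] is true
  intended duration = 704 min: 73 == 704 is false
  commercial vehicle: no → false
  permit type = C: visitor == C is false
  snow emergency in effect: yes → true
  intended duration ≥ 403 min: 73 ≥ 403 is false
Combine:
[1.2] exactly-one(true, false) = true
[1.3] true OR true = true
[1.4] false AND true = false
[1] false AND true AND true AND false = false
[2.1] true OR false = true
[2.2.1.1.2.1] false AND false = false
[2.2.1.1.2] NOT false = true
[2.2.1.1] false OR true = true
[2.2.1] NOT true = false
[2.2] NOT false = true
[2.3] exactly-one(true, false) = true
[2] true OR true OR true = true
[root] false → true (antecedent false ⇒ implication holds) = true
Overall: true → permitted

Permitted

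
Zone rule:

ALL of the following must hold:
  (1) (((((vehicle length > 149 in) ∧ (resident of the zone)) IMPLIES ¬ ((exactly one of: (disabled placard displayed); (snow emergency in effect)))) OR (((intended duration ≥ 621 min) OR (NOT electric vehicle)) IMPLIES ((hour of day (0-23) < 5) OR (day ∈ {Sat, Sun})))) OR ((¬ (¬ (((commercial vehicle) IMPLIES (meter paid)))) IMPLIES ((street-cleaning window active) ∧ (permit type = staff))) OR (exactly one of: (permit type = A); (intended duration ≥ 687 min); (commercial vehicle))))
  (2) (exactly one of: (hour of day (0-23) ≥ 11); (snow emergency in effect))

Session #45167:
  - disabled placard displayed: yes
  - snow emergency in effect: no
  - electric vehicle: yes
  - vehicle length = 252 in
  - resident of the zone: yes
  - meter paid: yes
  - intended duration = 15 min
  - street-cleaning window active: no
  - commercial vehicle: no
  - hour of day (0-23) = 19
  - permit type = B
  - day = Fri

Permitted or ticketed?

Permitted

Atomic conditions:
  vehicle length > 149 in: 252 > 149 is true
  resident of the zone: yes → true
  disabled placard displayed: yes → true
  snow emergency in effect: no → false
  intended duration ≥ 621 min: 15 ≥ 621 is false
  NOT electric vehicle: yes → false
  hour of day (0-23) < 5: 19 < 5 is false
  day ∈ {Sat, Sun}: Fri is not in the set → false
  commercial vehicle: no → false
  meter paid: yes → true
  street-cleaning window active: no → false
  permit type = staff: B == staff is false
  permit type = A: B == A is false
  intended duration ≥ 687 min: 15 ≥ 687 is false
  hour of day (0-23) ≥ 11: 19 ≥ 11 is true
Combine:
[1.1.1.1] true AND true = true
[1.1.1.2.1] exactly-one(true, false) = true
[1.1.1.2] NOT true = false
[1.1.1] true → false = false
[1.1.2.1] false OR false = false
[1.1.2.2] false OR false = false
[1.1.2] false → false (antecedent false ⇒ implication holds) = true
[1.1] false OR true = true
[1.2.1.1.1.1] false → true (antecedent false ⇒ implication holds) = true
[1.2.1.1.1] NOT true = false
[1.2.1.1] NOT false = true
[1.2.1.2] false AND false = false
[1.2.1] true → false = false
[1.2.2] exactly-one(false, false, false) = false
[1.2] false OR false = false
[1] true OR false = true
[2] exactly-one(true, false) = true
[root] true AND true = true
Overall: true → permitted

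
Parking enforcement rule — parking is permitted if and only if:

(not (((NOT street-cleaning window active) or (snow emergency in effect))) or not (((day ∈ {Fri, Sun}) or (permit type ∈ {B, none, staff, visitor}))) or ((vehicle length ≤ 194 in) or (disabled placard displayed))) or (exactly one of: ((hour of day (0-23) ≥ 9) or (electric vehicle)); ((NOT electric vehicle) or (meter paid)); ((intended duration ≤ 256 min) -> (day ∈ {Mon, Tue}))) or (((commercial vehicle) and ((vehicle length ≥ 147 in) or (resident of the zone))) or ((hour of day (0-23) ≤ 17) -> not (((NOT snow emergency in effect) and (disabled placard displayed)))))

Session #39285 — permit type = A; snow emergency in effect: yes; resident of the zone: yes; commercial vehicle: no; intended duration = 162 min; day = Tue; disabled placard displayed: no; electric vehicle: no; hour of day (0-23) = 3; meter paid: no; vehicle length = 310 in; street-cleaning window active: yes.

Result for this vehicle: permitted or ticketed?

Atomic conditions:
  NOT street-cleaning window active: yes → false
  snow emergency in effect: yes → true
  day ∈ {Fri, Sun}: Tue is not in the set → false
  permit type ∈ {B, none, staff, visitor}: A is not in the set → false
  vehicle length ≤ 194 in: 310 ≤ 194 is false
  disabled placard displayed: no → false
  hour of day (0-23) ≥ 9: 3 ≥ 9 is false
  electric vehicle: no → false
  NOT electric vehicle: no → true
  meter paid: no → false
  intended duration ≤ 256 min: 162 ≤ 256 is true
  day ∈ {Mon, Tue}: Tue is in the set → true
  commercial vehicle: no → false
  vehicle length ≥ 147 in: 310 ≥ 147 is true
  resident of the zone: yes → true
  hour of day (0-23) ≤ 17: 3 ≤ 17 is true
  NOT snow emergency in effect: yes → false
Combine:
[1.1.1] false OR true = true
[1.1] NOT true = false
[1.2.1] false OR false = false
[1.2] NOT false = true
[1.3] false OR false = false
[1] false OR true OR false = true
[2.1] false OR false = false
[2.2] true OR false = true
[2.3] true → true = true
[2] exactly-one(false, true, true) = false
[3.1.2] true OR true = true
[3.1] false AND true = false
[3.2.2.1] false AND false = false
[3.2.2] NOT false = true
[3.2] true → true = true
[3] false OR true = true
[root] true OR false OR true = true
Overall: true → permitted

Permitted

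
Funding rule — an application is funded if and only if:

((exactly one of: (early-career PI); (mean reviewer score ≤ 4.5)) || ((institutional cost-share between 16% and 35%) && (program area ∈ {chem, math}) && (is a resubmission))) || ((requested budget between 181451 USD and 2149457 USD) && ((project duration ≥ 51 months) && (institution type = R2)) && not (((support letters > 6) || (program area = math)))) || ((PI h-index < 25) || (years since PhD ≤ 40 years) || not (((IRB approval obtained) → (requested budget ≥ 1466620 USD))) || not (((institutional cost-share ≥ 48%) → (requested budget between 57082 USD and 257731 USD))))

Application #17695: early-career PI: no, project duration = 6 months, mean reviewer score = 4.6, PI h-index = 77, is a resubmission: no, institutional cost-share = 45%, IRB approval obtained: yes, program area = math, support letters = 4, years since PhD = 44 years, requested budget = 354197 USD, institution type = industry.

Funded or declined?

Atomic conditions:
  early-career PI: no → false
  mean reviewer score ≤ 4.5: 4.6 ≤ 4.5 is false
  institutional cost-share between 16% and 35%: 45 in [16, 35] is false
  program area ∈ {chem, math}: math is in the set → true
  is a resubmission: no → false
  requested budget between 181451 USD and 2149457 USD: 354197 in [181451, 2149457] is true
  project duration ≥ 51 months: 6 ≥ 51 is false
  institution type = R2: industry == R2 is false
  support letters > 6: 4 > 6 is false
  program area = math: math == math is true
  PI h-index < 25: 77 < 25 is false
  years since PhD ≤ 40 years: 44 ≤ 40 is false
  IRB approval obtained: yes → true
  requested budget ≥ 1466620 USD: 354197 ≥ 1466620 is false
  institutional cost-share ≥ 48%: 45 ≥ 48 is false
  requested budget between 57082 USD and 257731 USD: 354197 in [57082, 257731] is false
Combine:
[1.1] exactly-one(false, false) = false
[1.2] false AND true AND false = false
[1] false OR false = false
[2.2] false AND false = false
[2.3.1] false OR true = true
[2.3] NOT true = false
[2] true AND false AND false = false
[3.3.1] true → false = false
[3.3] NOT false = true
[3.4.1] false → false (antecedent false ⇒ implication holds) = true
[3.4] NOT true = false
[3] false OR false OR true OR false = true
[root] false OR false OR true = true
Overall: true → funded

Funded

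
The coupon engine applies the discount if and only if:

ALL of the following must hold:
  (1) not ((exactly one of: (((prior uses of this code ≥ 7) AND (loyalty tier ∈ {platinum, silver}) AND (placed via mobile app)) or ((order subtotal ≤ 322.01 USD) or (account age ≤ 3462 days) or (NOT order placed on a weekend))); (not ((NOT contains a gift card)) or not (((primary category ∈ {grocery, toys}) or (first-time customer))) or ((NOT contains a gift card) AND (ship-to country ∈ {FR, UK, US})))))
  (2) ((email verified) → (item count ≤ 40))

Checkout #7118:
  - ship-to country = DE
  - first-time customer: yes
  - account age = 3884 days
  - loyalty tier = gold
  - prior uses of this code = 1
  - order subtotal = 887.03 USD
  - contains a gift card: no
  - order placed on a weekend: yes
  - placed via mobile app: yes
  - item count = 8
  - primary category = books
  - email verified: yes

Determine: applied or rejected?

Atomic conditions:
  prior uses of this code ≥ 7: 1 ≥ 7 is false
  loyalty tier ∈ {platinum, silver}: gold is not in the set → false
  placed via mobile app: yes → true
  order subtotal ≤ 322.01 USD: 887.03 ≤ 322.01 is false
  account age ≤ 3462 days: 3884 ≤ 3462 is false
  NOT order placed on a weekend: yes → false
  NOT contains a gift card: no → true
  primary category ∈ {grocery, toys}: books is not in the set → false
  first-time customer: yes → true
  ship-to country ∈ {FR, UK, US}: DE is not in the set → false
  email verified: yes → true
  item count ≤ 40: 8 ≤ 40 is true
Combine:
[1.1.1.1] false AND false AND true = false
[1.1.1.2] false OR false OR false = false
[1.1.1] false OR false = false
[1.1.2.1] NOT true = false
[1.1.2.2.1] false OR true = true
[1.1.2.2] NOT true = false
[1.1.2.3] true AND false = false
[1.1.2] false OR false OR false = false
[1.1] exactly-one(false, false) = false
[1] NOT false = true
[2] true → true = true
[root] true AND true = true
Overall: true → applied

Applied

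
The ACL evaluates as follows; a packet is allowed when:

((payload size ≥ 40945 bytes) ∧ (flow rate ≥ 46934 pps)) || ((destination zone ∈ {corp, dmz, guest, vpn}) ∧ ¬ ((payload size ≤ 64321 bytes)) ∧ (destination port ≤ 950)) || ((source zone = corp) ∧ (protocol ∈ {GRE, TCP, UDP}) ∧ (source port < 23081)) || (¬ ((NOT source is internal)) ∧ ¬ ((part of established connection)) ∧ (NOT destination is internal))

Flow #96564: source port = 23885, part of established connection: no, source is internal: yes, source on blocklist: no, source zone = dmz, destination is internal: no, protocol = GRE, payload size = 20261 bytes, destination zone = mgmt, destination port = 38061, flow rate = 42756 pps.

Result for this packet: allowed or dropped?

Allowed

Atomic conditions:
  payload size ≥ 40945 bytes: 20261 ≥ 40945 is false
  flow rate ≥ 46934 pps: 42756 ≥ 46934 is false
  destination zone ∈ {corp, dmz, guest, vpn}: mgmt is not in the set → false
  payload size ≤ 64321 bytes: 20261 ≤ 64321 is true
  destination port ≤ 950: 38061 ≤ 950 is false
  source zone = corp: dmz == corp is false
  protocol ∈ {GRE, TCP, UDP}: GRE is in the set → true
  source port < 23081: 23885 < 23081 is false
  NOT source is internal: yes → false
  part of established connection: no → false
  NOT destination is internal: no → true
Combine:
[1] false AND false = false
[2.2] NOT true = false
[2] false AND false AND false = false
[3] false AND true AND false = false
[4.1] NOT false = true
[4.2] NOT false = true
[4] true AND true AND true = true
[root] false OR false OR false OR true = true
Overall: true → allowed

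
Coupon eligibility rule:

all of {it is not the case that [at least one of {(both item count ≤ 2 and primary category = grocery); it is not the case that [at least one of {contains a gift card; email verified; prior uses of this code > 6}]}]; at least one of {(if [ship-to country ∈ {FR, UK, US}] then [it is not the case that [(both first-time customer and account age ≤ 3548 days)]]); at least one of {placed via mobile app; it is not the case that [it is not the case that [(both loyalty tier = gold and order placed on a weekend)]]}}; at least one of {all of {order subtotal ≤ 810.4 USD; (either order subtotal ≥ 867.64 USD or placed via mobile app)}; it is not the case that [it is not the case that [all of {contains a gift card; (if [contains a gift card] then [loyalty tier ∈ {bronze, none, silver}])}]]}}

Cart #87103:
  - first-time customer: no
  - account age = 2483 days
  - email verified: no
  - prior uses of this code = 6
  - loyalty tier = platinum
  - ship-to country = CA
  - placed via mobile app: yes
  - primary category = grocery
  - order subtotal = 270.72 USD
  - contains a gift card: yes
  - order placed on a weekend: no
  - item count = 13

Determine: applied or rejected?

Applied

Atomic conditions:
  item count ≤ 2: 13 ≤ 2 is false
  primary category = grocery: grocery == grocery is true
  contains a gift card: yes → true
  email verified: no → false
  prior uses of this code > 6: 6 > 6 is false
  ship-to country ∈ {FR, UK, US}: CA is not in the set → false
  first-time customer: no → false
  account age ≤ 3548 days: 2483 ≤ 3548 is true
  placed via mobile app: yes → true
  loyalty tier = gold: platinum == gold is false
  order placed on a weekend: no → false
  order subtotal ≤ 810.4 USD: 270.72 ≤ 810.4 is true
  order subtotal ≥ 867.64 USD: 270.72 ≥ 867.64 is false
  loyalty tier ∈ {bronze, none, silver}: platinum is not in the set → false
Combine:
[1.1.1] false AND true = false
[1.1.2.1] true OR false OR false = true
[1.1.2] NOT true = false
[1.1] false OR false = false
[1] NOT false = true
[2.1.2.1] false AND true = false
[2.1.2] NOT false = true
[2.1] false → true (antecedent false ⇒ implication holds) = true
[2.2.2.1.1] false AND false = false
[2.2.2.1] NOT false = true
[2.2.2] NOT true = false
[2.2] true OR false = true
[2] true OR true = true
[3.1.2] false OR true = true
[3.1] true AND true = true
[3.2.1.1.2] true → false = false
[3.2.1.1] true AND false = false
[3.2.1] NOT false = true
[3.2] NOT true = false
[3] true OR false = true
[root] true AND true AND true = true
Overall: true → applied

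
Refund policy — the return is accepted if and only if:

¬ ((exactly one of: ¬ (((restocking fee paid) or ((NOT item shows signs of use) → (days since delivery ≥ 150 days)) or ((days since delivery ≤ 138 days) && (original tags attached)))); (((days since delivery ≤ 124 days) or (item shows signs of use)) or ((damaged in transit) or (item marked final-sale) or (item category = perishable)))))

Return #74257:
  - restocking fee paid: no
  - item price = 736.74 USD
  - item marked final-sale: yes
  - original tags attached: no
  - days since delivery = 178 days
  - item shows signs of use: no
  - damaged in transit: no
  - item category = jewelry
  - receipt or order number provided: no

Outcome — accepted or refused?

Atomic conditions:
  restocking fee paid: no → false
  NOT item shows signs of use: no → true
  days since delivery ≥ 150 days: 178 ≥ 150 is true
  days since delivery ≤ 138 days: 178 ≤ 138 is false
  original tags attached: no → false
  days since delivery ≤ 124 days: 178 ≤ 124 is false
  item shows signs of use: no → false
  damaged in transit: no → false
  item marked final-sale: yes → true
  item category = perishable: jewelry == perishable is false
Combine:
[1.1.1.2] true → true = true
[1.1.1.3] false AND false = false
[1.1.1] false OR true OR false = true
[1.1] NOT true = false
[1.2.1] false OR false = false
[1.2.2] false OR true OR false = true
[1.2] false OR true = true
[1] exactly-one(false, true) = true
[root] NOT true = false
Overall: false → refused

Refused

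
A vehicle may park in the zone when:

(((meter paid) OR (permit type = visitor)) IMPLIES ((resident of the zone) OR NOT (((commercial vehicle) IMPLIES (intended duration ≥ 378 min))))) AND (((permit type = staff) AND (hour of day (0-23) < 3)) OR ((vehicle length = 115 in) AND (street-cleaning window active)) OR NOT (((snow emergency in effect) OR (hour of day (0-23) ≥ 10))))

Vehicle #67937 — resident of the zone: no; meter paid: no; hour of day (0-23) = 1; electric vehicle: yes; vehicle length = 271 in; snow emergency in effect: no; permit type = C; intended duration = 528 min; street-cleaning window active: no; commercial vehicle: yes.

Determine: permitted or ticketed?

Atomic conditions:
  meter paid: no → false
  permit type = visitor: C == visitor is false
  resident of the zone: no → false
  commercial vehicle: yes → true
  intended duration ≥ 378 min: 528 ≥ 378 is true
  permit type = staff: C == staff is false
  hour of day (0-23) < 3: 1 < 3 is true
  vehicle length = 115 in: 271 == 115 is false
  street-cleaning window active: no → false
  snow emergency in effect: no → false
  hour of day (0-23) ≥ 10: 1 ≥ 10 is false
Combine:
[1.1] false OR false = false
[1.2.2.1] true → true = true
[1.2.2] NOT true = false
[1.2] false OR false = false
[1] false → false (antecedent false ⇒ implication holds) = true
[2.1] false AND true = false
[2.2] false AND false = false
[2.3.1] false OR false = false
[2.3] NOT false = true
[2] false OR false OR true = true
[root] true AND true = true
Overall: true → permitted

Permitted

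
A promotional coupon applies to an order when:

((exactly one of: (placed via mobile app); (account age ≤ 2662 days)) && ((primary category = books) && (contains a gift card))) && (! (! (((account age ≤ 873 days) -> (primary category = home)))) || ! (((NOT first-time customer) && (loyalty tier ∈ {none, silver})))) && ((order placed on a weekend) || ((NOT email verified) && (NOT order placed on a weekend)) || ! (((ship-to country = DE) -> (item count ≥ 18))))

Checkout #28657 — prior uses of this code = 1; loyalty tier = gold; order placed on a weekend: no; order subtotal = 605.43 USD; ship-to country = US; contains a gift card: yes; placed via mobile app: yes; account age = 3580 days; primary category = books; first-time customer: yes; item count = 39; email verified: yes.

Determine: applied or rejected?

Rejected

Atomic conditions:
  placed via mobile app: yes → true
  account age ≤ 2662 days: 3580 ≤ 2662 is false
  primary category = books: books == books is true
  contains a gift card: yes → true
  account age ≤ 873 days: 3580 ≤ 873 is false
  primary category = home: books == home is false
  NOT first-time customer: yes → false
  loyalty tier ∈ {none, silver}: gold is not in the set → false
  order placed on a weekend: no → false
  NOT email verified: yes → false
  NOT order placed on a weekend: no → true
  ship-to country = DE: US == DE is false
  item count ≥ 18: 39 ≥ 18 is true
Combine:
[1.1] exactly-one(true, false) = true
[1.2] true AND true = true
[1] true AND true = true
[2.1.1.1] false → false (antecedent false ⇒ implication holds) = true
[2.1.1] NOT true = false
[2.1] NOT false = true
[2.2.1] false AND false = false
[2.2] NOT false = true
[2] true OR true = true
[3.2] false AND true = false
[3.3.1] false → true (antecedent false ⇒ implication holds) = true
[3.3] NOT true = false
[3] false OR false OR false = false
[root] true AND true AND false = false
Overall: false → rejected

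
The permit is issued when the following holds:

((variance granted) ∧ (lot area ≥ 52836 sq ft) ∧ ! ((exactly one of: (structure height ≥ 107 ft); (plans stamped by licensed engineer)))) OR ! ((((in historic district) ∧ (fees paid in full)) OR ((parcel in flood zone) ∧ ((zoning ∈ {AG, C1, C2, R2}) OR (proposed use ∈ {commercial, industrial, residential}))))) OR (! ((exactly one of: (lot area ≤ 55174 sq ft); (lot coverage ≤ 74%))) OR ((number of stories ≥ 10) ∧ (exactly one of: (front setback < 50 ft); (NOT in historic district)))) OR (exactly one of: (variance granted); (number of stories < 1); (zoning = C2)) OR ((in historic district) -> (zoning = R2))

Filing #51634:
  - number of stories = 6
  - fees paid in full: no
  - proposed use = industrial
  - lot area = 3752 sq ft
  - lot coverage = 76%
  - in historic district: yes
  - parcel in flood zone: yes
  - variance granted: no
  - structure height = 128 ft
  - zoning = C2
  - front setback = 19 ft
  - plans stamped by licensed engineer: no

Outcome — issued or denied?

Issued

Atomic conditions:
  variance granted: no → false
  lot area ≥ 52836 sq ft: 3752 ≥ 52836 is false
  structure height ≥ 107 ft: 128 ≥ 107 is true
  plans stamped by licensed engineer: no → false
  in historic district: yes → true
  fees paid in full: no → false
  parcel in flood zone: yes → true
  zoning ∈ {AG, C1, C2, R2}: C2 is in the set → true
  proposed use ∈ {commercial, industrial, residential}: industrial is in the set → true
  lot area ≤ 55174 sq ft: 3752 ≤ 55174 is true
  lot coverage ≤ 74%: 76 ≤ 74 is false
  number of stories ≥ 10: 6 ≥ 10 is false
  front setback < 50 ft: 19 < 50 is true
  NOT in historic district: yes → false
  number of stories < 1: 6 < 1 is false
  zoning = C2: C2 == C2 is true
  zoning = R2: C2 == R2 is false
Combine:
[1.3.1] exactly-one(true, false) = true
[1.3] NOT true = false
[1] false AND false AND false = false
[2.1.1] true AND false = false
[2.1.2.2] true OR true = true
[2.1.2] true AND true = true
[2.1] false OR true = true
[2] NOT true = false
[3.1.1] exactly-one(true, false) = true
[3.1] NOT true = false
[3.2.2] exactly-one(true, false) = true
[3.2] false AND true = false
[3] false OR false = false
[4] exactly-one(false, false, true) = true
[5] true → false = false
[root] false OR false OR false OR true OR false = true
Overall: true → issued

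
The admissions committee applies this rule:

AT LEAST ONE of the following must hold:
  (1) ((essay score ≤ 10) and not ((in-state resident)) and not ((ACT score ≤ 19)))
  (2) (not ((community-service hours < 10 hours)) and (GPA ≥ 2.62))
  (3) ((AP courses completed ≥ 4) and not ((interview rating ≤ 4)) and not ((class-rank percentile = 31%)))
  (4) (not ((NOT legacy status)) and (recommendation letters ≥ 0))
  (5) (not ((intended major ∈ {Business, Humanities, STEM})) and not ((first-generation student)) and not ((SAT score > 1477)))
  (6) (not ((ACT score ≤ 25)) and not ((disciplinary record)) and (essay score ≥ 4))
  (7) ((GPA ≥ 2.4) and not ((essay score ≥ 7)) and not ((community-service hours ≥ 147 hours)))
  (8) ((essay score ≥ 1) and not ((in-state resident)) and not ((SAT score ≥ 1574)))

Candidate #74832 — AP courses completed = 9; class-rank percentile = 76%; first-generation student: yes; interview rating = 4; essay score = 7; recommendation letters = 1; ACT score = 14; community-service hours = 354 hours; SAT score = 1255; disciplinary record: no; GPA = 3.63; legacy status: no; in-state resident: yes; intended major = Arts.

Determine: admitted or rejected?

Atomic conditions:
  essay score ≤ 10: 7 ≤ 10 is true
  in-state resident: yes → true
  ACT score ≤ 19: 14 ≤ 19 is true
  community-service hours < 10 hours: 354 < 10 is false
  GPA ≥ 2.62: 3.63 ≥ 2.62 is true
  AP courses completed ≥ 4: 9 ≥ 4 is true
  interview rating ≤ 4: 4 ≤ 4 is true
  class-rank percentile = 31%: 76 == 31 is false
  NOT legacy status: no → true
  recommendation letters ≥ 0: 1 ≥ 0 is true
  intended major ∈ {Business, Humanities, STEM}: Arts is not in the set → false
  first-generation student: yes → true
  SAT score > 1477: 1255 > 1477 is false
  ACT score ≤ 25: 14 ≤ 25 is true
  disciplinary record: no → false
  essay score ≥ 4: 7 ≥ 4 is true
  GPA ≥ 2.4: 3.63 ≥ 2.4 is true
  essay score ≥ 7: 7 ≥ 7 is true
  community-service hours ≥ 147 hours: 354 ≥ 147 is true
  essay score ≥ 1: 7 ≥ 1 is true
  SAT score ≥ 1574: 1255 ≥ 1574 is false
Combine:
[1.2] NOT true = false
[1.3] NOT true = false
[1] true AND false AND false = false
[2.1] NOT false = true
[2] true AND true = true
[3.2] NOT true = false
[3.3] NOT false = true
[3] true AND false AND true = false
[4.1] NOT true = false
[4] false AND true = false
[5.1] NOT false = true
[5.2] NOT true = false
[5.3] NOT false = true
[5] true AND false AND true = false
[6.1] NOT true = false
[6.2] NOT false = true
[6] false AND true AND true = false
[7.2] NOT true = false
[7.3] NOT true = false
[7] true AND false AND false = false
[8.2] NOT true = false
[8.3] NOT false = true
[8] true AND false AND true = false
[root] false OR true OR false OR false OR false OR false OR false OR false = true
Overall: true → admitted

Admitted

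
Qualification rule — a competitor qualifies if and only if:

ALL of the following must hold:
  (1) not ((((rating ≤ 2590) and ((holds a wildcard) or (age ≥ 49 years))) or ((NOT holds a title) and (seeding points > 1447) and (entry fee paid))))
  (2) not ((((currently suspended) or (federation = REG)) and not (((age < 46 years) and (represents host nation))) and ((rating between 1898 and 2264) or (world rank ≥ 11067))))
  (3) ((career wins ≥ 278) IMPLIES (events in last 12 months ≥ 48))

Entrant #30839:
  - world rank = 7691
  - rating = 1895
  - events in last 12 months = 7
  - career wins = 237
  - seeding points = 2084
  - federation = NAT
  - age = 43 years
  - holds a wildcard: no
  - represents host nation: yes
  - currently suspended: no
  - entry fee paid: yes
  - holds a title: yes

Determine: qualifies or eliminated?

Atomic conditions:
  rating ≤ 2590: 1895 ≤ 2590 is true
  holds a wildcard: no → false
  age ≥ 49 years: 43 ≥ 49 is false
  NOT holds a title: yes → false
  seeding points > 1447: 2084 > 1447 is true
  entry fee paid: yes → true
  currently suspended: no → false
  federation = REG: NAT == REG is false
  age < 46 years: 43 < 46 is true
  represents host nation: yes → true
  rating between 1898 and 2264: 1895 in [1898, 2264] is false
  world rank ≥ 11067: 7691 ≥ 11067 is false
  career wins ≥ 278: 237 ≥ 278 is false
  events in last 12 months ≥ 48: 7 ≥ 48 is false
Combine:
[1.1.1.2] false OR false = false
[1.1.1] true AND false = false
[1.1.2] false AND true AND true = false
[1.1] false OR false = false
[1] NOT false = true
[2.1.1] false OR false = false
[2.1.2.1] true AND true = true
[2.1.2] NOT true = false
[2.1.3] false OR false = false
[2.1] false AND false AND false = false
[2] NOT false = true
[3] false → false (antecedent false ⇒ implication holds) = true
[root] true AND true AND true = true
Overall: true → qualifies

Qualifies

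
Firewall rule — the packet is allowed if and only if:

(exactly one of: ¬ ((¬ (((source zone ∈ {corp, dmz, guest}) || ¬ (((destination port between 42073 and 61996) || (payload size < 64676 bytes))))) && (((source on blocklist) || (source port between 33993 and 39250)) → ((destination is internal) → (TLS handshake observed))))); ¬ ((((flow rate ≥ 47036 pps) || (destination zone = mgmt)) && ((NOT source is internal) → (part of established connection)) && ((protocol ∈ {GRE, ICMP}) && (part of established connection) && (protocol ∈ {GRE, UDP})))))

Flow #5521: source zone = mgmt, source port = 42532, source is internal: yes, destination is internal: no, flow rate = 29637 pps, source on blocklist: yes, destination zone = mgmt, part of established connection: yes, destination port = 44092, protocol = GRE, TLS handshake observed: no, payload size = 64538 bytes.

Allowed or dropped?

Atomic conditions:
  source zone ∈ {corp, dmz, guest}: mgmt is not in the set → false
  destination port between 42073 and 61996: 44092 in [42073, 61996] is true
  payload size < 64676 bytes: 64538 < 64676 is true
  source on blocklist: yes → true
  source port between 33993 and 39250: 42532 in [33993, 39250] is false
  destination is internal: no → false
  TLS handshake observed: no → false
  flow rate ≥ 47036 pps: 29637 ≥ 47036 is false
  destination zone = mgmt: mgmt == mgmt is true
  NOT source is internal: yes → false
  part of established connection: yes → true
  protocol ∈ {GRE, ICMP}: GRE is in the set → true
  protocol ∈ {GRE, UDP}: GRE is in the set → true
Combine:
[1.1.1.1.2.1] true OR true = true
[1.1.1.1.2] NOT true = false
[1.1.1.1] false OR false = false
[1.1.1] NOT false = true
[1.1.2.1] true OR false = true
[1.1.2.2] false → false (antecedent false ⇒ implication holds) = true
[1.1.2] true → true = true
[1.1] true AND true = true
[1] NOT true = false
[2.1.1] false OR true = true
[2.1.2] false → true (antecedent false ⇒ implication holds) = true
[2.1.3] true AND true AND true = true
[2.1] true AND true AND true = true
[2] NOT true = false
[root] exactly-one(false, false) = false
Overall: false → dropped

Dropped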